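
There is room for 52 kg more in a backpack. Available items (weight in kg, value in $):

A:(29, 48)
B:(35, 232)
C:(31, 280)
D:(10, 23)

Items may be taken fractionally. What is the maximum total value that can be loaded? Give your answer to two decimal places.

419.20

Order: C (280/31=9.03) > B (232/35=6.63) > D (23/10=2.30) > A (48/29=1.66)
Fill: take C (31 @ 280) → take 21/35 of B → 139.20; 52/52 used.
Total value = 419.20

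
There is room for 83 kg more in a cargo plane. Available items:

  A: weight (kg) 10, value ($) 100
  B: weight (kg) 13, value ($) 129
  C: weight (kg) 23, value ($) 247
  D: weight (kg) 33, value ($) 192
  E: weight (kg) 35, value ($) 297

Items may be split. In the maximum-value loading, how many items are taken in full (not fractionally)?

4

Sort by value per unit weight and fill in that order.
Order: C (247/23=10.74) > A (100/10=10.00) > B (129/13=9.92) > E (297/35=8.49) > D (192/33=5.82)
Fill: take C (23 @ 247) → take A (10 @ 100) → take B (13 @ 129) → take E (35 @ 297) → take 2/33 of D → 11.64; 83/83 used.
4 item(s) taken whole; one partial (take 2/33 of D).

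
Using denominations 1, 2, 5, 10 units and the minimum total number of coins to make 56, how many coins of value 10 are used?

56 − 5×10→6 − 1×5→1 − 1×1→0
Count of 10: 5

5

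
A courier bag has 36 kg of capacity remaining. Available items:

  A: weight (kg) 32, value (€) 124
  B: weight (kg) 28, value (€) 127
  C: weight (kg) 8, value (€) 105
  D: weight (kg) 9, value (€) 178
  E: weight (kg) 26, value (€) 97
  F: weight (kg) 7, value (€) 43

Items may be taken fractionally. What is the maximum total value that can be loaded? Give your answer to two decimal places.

Sort by value per unit weight and fill in that order.
Ratios (sorted): D 19.78, C 13.12, F 6.14, B 4.54, A 3.88, E 3.73
take D (9 @ 178); take C (8 @ 105); take F (7 @ 43); take 12/28 of B → 54.43. Capacity used 36/36.
Total value = 380.43

380.43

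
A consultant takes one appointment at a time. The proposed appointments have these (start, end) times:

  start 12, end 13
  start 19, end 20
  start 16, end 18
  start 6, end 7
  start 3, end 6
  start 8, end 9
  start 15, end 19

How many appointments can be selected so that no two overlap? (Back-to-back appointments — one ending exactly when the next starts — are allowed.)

Greedy by earliest finish: after sorting by end time, pick each interval compatible with the last pick.
Sorted by end: (3,6)  (6,7)  (8,9)  (12,13)  (16,18)  (15,19)  (19,20)
take (3,6); take (6,7); take (8,9); take (12,13); take (16,18); take (19,20).
Selected 6 appointments.

6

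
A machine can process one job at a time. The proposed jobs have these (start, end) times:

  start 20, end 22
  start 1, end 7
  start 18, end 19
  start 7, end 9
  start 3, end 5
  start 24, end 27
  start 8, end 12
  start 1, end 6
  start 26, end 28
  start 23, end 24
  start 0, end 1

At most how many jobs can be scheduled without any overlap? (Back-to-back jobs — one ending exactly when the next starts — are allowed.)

7

By end time: (0,1), (3,5), (1,6), (1,7), (7,9), (8,12), (18,19), (20,22), (23,24), (24,27), (26,28).
Pick (0,1); next start ≥ 1 → (3,5); next start ≥ 5 → (7,9); next start ≥ 9 → (18,19); next start ≥ 19 → (20,22); next start ≥ 22 → (23,24); next start ≥ 24 → (24,27).
Selected 7 jobs.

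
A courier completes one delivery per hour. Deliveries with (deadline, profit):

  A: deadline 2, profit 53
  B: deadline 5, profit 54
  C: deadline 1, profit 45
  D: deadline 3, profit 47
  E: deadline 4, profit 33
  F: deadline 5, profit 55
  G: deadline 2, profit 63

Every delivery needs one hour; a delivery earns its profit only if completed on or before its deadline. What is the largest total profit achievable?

272

Profit order: G=63 F=55 B=54 A=53 D=47 C=45 E=33
Assign: G→slot 2, F→slot 5, B→slot 4, A→slot 1, D→slot 3, C skipped, E skipped.
Slots: [1:A] [2:G] [3:D] [4:B] [5:F]
Profit = 53 + 63 + 47 + 54 + 55 = 272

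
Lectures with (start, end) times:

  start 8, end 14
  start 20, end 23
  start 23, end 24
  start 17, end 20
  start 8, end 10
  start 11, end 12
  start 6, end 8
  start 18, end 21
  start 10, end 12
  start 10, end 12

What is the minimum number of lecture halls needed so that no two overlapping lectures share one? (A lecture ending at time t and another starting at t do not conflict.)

4

Count concurrent intervals with a sweep; the peak is the room count.
starts: [6, 8, 8, 10, 10, 11, 17, 18, 20, 23]
ends:   [8, 10, 12, 12, 12, 14, 20, 21, 23, 24]
s6→1 e8→0 s8→1 s8→2 e10→1 s10→2 s10→3 s11→4  — peak 4.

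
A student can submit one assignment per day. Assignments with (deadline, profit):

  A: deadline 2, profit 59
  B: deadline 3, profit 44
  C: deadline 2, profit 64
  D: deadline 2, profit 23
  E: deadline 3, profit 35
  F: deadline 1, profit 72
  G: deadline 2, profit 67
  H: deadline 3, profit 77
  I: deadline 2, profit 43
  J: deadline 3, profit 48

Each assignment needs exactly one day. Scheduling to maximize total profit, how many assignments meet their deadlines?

3

Sort by profit descending; place each in the latest free slot ≤ its deadline.
By profit: H(d3,77), F(d1,72), G(d2,67), C(d2,64), A(d2,59), J(d3,48), B(d3,44), I(d2,43), E(d3,35), D(d2,23)
H→slot 3; F→slot 1; G→slot 2; C skipped; A skipped; J skipped; B skipped; I skipped; E skipped; D skipped.
3 of 10 scheduled.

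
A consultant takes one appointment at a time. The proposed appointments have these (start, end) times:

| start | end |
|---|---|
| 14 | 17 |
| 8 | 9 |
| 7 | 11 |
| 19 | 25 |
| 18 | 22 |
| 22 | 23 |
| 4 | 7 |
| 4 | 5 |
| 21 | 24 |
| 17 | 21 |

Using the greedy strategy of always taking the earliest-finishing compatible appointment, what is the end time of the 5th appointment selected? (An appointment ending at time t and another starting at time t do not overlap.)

23

Greedy by earliest finish: after sorting by end time, pick each interval compatible with the last pick.
Sorted by end: (4,5)  (4,7)  (8,9)  (7,11)  (14,17)  (17,21)  (18,22)  (22,23)  (21,24)  (19,25)
take (4,5); take (8,9); skip (7,11); take (14,17); take (17,21); take (22,23); skip (19,25).
Selected: (4,5) (8,9) (14,17) (17,21) (22,23)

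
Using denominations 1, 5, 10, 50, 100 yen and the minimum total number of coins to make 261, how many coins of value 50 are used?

261 = 2×100 + 1×50 + 1×10 + 1×1
Count of 50: 1

1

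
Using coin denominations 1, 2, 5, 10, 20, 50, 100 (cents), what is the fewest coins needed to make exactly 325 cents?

5

Greedy: take as many of the largest coin as possible, then repeat with the remainder.
325 − 3×100→25 − 1×20→5 − 1×5→0
Total coins = 3 + 1 + 1 = 5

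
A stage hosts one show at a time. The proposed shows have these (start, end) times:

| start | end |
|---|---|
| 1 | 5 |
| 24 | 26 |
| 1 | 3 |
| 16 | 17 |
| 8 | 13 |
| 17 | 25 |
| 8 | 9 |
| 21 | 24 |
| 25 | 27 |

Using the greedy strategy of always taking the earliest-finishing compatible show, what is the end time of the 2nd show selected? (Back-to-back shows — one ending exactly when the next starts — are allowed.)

9

Sort by end time and greedily take each interval whose start is ≥ the last chosen end.
By end time: (1,3), (1,5), (8,9), (8,13), (16,17), (21,24), (17,25), (24,26), (25,27).
Pick (1,3); next start ≥ 3 → (8,9); next start ≥ 9 → (16,17); next start ≥ 17 → (21,24); next start ≥ 24 → (24,26).
Selected: (1,3) (8,9) (16,17) (21,24) (24,26)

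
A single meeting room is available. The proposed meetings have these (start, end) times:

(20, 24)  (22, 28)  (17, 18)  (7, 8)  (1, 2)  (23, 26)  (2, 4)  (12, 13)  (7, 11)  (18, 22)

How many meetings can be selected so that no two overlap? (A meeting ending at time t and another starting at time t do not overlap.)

Order by finish time; keep every interval that doesn't clash with the previous kept one.
By end time: (1,2), (2,4), (7,8), (7,11), (12,13), (17,18), (18,22), (20,24), (23,26), (22,28).
Pick (1,2); next start ≥ 2 → (2,4); next start ≥ 4 → (7,8); next start ≥ 8 → (12,13); next start ≥ 13 → (17,18); next start ≥ 18 → (18,22); next start ≥ 22 → (23,26).
Selected 7 meetings.

7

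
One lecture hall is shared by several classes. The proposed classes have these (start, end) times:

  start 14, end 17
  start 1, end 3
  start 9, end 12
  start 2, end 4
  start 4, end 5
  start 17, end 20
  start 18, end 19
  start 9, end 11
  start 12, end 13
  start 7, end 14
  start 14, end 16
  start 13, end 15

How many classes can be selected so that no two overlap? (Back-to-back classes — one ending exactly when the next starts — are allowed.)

Order by finish time; keep every interval that doesn't clash with the previous kept one.
Sorted by end: (1,3)  (2,4)  (4,5)  (9,11)  (9,12)  (12,13)  (7,14)  (13,15)  (14,16)  (14,17)  (18,19)  (17,20)
take (1,3); take (4,5); take (9,11); skip (9,12); take (12,13); skip (7,14); take (13,15); take (18,19); skip (17,20).
Selected 6 classes.

6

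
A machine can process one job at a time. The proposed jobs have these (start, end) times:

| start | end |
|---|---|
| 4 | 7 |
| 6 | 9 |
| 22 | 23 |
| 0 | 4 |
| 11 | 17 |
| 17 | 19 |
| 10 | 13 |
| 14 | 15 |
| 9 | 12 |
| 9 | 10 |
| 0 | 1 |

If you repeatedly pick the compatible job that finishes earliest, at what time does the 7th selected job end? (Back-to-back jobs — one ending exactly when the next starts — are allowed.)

23

By end time: (0,1), (0,4), (4,7), (6,9), (9,10), (9,12), (10,13), (14,15), (11,17), (17,19), (22,23).
Pick (0,1); next start ≥ 1 → (4,7); next start ≥ 7 → (9,10); next start ≥ 10 → (10,13); next start ≥ 13 → (14,15); next start ≥ 15 → (17,19); next start ≥ 19 → (22,23).
Selected: (0,1) (4,7) (9,10) (10,13) (14,15) (17,19) (22,23)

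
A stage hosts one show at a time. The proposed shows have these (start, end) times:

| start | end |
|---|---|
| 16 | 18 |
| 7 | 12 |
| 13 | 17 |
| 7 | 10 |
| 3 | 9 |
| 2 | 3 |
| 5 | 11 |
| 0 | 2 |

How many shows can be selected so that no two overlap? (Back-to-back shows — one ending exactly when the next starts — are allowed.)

4

By end time: (0,2), (2,3), (3,9), (7,10), (5,11), (7,12), (13,17), (16,18).
Pick (0,2); next start ≥ 2 → (2,3); next start ≥ 3 → (3,9); next start ≥ 9 → (13,17).
Selected 4 shows.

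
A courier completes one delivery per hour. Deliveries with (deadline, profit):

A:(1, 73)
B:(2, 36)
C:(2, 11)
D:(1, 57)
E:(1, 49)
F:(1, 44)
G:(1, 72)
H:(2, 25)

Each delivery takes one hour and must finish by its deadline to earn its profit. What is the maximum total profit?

By profit: A(d1,73), G(d1,72), D(d1,57), E(d1,49), F(d1,44), B(d2,36), H(d2,25), C(d2,11)
A→slot 1; G skipped; D skipped; E skipped; F skipped; B→slot 2; H skipped; C skipped.
Profit = 73 + 36 = 109

109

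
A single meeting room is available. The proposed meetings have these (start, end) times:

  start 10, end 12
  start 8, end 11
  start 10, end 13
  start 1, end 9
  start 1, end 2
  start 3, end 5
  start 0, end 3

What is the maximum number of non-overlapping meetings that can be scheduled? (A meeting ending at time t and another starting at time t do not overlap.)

By end time: (1,2), (0,3), (3,5), (1,9), (8,11), (10,12), (10,13).
Pick (1,2); next start ≥ 2 → (3,5); next start ≥ 5 → (8,11).
Selected 3 meetings.

3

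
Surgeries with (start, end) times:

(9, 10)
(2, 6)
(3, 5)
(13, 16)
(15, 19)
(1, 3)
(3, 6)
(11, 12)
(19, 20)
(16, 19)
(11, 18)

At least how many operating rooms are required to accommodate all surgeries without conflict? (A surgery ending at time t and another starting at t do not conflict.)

The answer is the maximum number of intervals overlapping at any instant.
starts: [1, 2, 3, 3, 9, 11, 11, 13, 15, 16, 19]
ends:   [3, 5, 6, 6, 10, 12, 16, 18, 19, 19, 20]
s1→1 s2→2 e3→1 s3→2 s3→3  — peak 3.

3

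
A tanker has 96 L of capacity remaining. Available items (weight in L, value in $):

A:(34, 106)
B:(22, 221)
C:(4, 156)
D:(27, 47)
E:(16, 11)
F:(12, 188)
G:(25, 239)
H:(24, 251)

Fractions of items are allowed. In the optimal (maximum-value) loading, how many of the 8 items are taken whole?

5

Greedy by value/weight ratio, highest first.
Ratios (sorted): C 39.00, F 15.67, H 10.46, B 10.05, G 9.56, A 3.12, D 1.74, E 0.69
take C (4 @ 156); take F (12 @ 188); take H (24 @ 251); take B (22 @ 221); take G (25 @ 239); take 9/34 of A → 28.06. Capacity used 96/96.
5 item(s) taken whole; one partial (take 9/34 of A).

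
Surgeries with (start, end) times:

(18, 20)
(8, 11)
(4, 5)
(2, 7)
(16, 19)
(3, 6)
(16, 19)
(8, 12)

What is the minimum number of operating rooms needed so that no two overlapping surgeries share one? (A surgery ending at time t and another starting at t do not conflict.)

Events (time:±→running): 2:+→1 3:+→2 4:+→3 … peak 3.

3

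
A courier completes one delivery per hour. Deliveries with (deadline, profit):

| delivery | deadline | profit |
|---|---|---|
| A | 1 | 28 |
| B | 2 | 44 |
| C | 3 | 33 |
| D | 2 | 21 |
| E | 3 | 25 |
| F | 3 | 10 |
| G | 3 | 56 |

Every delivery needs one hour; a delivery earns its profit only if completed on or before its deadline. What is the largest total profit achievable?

133

Take jobs in profit order; each goes to the latest open slot no later than its deadline.
Profit order: G=56 B=44 C=33 A=28 E=25 D=21 F=10
Assign: G→slot 3, B→slot 2, C→slot 1, A skipped, E skipped, D skipped, F skipped.
Slots: [1:C] [2:B] [3:G]
Profit = 33 + 44 + 56 = 133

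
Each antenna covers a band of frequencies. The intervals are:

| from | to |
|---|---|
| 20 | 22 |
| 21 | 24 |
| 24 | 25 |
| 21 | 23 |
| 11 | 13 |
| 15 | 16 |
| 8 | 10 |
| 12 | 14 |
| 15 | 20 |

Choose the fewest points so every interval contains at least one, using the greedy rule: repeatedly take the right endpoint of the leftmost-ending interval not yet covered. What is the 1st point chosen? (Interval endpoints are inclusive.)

Process intervals by earliest right end; each time one isn't hit yet, stab at its right endpoint.
Sorted: [8,10] [11,13] [12,14] [15,16] [15,20] [20,22] [21,23] [21,24] [24,25]
{[8,10]} hit by 10; {[11,13],[12,14]} hit by 13; {[15,16],[15,20]} hit by 16; {[20,22],[21,23],[21,24]} hit by 22; {[24,25]} hit by 25.
Points: 10, 13, 16, 22, 25 (5 total).

10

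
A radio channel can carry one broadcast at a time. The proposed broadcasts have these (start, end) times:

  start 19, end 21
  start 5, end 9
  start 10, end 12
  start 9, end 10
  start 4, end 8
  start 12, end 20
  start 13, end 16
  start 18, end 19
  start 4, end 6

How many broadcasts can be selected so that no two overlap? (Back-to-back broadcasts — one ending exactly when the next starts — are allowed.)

6

Greedy by earliest finish: after sorting by end time, pick each interval compatible with the last pick.
Sorted by end: (4,6)  (4,8)  (5,9)  (9,10)  (10,12)  (13,16)  (18,19)  (12,20)  (19,21)
take (4,6); take (9,10); take (10,12); take (13,16); take (18,19); skip (12,20); take (19,21).
Selected 6 broadcasts.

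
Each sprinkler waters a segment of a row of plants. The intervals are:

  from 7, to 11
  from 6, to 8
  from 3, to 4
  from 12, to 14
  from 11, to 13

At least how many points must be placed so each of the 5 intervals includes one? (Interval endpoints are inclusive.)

By right end: [3,4]  [6,8]  [7,11]  [11,13]  [12,14]
[3,4] uncovered → point at 4; [6,8] uncovered → point at 8; [11,13] uncovered → point at 13.
Points: 4, 8, 13 (3 total).

3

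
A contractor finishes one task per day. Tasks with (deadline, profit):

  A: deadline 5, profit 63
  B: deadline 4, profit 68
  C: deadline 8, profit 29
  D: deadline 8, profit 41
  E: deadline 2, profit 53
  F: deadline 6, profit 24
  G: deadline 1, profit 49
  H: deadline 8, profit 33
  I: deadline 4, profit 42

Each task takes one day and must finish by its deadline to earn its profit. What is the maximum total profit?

By profit: B(d4,68), A(d5,63), E(d2,53), G(d1,49), I(d4,42), D(d8,41), H(d8,33), C(d8,29), F(d6,24)
B→slot 4; A→slot 5; E→slot 2; G→slot 1; I→slot 3; D→slot 8; H→slot 7; C→slot 6; F skipped.
Profit = 49 + 53 + 42 + 68 + 63 + 29 + 33 + 41 = 378

378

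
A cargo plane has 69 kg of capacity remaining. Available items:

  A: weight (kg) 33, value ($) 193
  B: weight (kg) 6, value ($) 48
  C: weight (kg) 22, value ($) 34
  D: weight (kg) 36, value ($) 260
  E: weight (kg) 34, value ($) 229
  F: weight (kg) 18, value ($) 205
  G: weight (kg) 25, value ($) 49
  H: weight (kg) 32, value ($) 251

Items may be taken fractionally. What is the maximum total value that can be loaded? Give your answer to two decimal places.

597.89

Ratios (sorted): F 11.39, B 8.00, H 7.84, D 7.22, E 6.74, A 5.85, G 1.96, C 1.55
take F (18 @ 205); take B (6 @ 48); take H (32 @ 251); take 13/36 of D → 93.89. Capacity used 69/69.
Total value = 597.89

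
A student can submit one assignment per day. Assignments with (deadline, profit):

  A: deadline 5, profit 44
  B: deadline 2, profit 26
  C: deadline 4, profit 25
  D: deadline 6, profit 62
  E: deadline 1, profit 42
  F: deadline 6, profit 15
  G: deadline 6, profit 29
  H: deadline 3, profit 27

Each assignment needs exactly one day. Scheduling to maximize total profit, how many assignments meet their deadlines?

By profit: D(d6,62), A(d5,44), E(d1,42), G(d6,29), H(d3,27), B(d2,26), C(d4,25), F(d6,15)
D→slot 6; A→slot 5; E→slot 1; G→slot 4; H→slot 3; B→slot 2; C skipped; F skipped.
6 of 8 scheduled.

6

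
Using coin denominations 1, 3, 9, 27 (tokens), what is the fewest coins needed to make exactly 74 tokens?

6

74 = 2×27 + 2×9 + 2×1
Total coins = 2 + 2 + 2 = 6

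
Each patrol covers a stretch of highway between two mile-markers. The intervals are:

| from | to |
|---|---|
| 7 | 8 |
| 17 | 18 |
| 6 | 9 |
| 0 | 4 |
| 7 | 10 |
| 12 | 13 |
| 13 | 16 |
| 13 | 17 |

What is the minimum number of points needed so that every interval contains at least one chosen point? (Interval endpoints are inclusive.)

4

Sort by right endpoint; whenever an interval is uncovered, place a point at its right end.
By right end: [0,4]  [7,8]  [6,9]  [7,10]  [12,13]  [13,16]  [13,17]  [17,18]
[0,4] uncovered → point at 4; [7,8] uncovered → point at 8; [12,13] uncovered → point at 13; [17,18] uncovered → point at 18.
Points: 4, 8, 13, 18 (4 total).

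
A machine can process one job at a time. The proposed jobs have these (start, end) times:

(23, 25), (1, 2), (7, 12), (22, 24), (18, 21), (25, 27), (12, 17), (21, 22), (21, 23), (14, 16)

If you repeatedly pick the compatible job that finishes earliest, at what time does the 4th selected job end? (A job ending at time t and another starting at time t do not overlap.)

21

Sort by end time and greedily take each interval whose start is ≥ the last chosen end.
Sorted by end: (1,2)  (7,12)  (14,16)  (12,17)  (18,21)  (21,22)  (21,23)  (22,24)  (23,25)  (25,27)
take (1,2); take (7,12); take (14,16); take (18,21); take (21,22); skip (21,23); take (22,24); take (25,27).
Selected: (1,2) (7,12) (14,16) (18,21) (21,22) (22,24) (25,27)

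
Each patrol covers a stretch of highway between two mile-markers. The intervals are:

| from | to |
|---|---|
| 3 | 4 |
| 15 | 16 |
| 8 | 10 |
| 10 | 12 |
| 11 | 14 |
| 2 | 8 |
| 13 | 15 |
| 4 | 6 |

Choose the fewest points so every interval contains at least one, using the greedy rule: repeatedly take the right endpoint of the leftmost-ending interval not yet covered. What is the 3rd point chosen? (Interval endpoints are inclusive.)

Sort by right endpoint; whenever an interval is uncovered, place a point at its right end.
Sorted: [3,4] [4,6] [2,8] [8,10] [10,12] [11,14] [13,15] [15,16]
{[3,4],[4,6],[2,8]} hit by 4; {[8,10],[10,12]} hit by 10; {[11,14],[13,15]} hit by 14; {[15,16]} hit by 16.
Points: 4, 10, 14, 16 (4 total).

14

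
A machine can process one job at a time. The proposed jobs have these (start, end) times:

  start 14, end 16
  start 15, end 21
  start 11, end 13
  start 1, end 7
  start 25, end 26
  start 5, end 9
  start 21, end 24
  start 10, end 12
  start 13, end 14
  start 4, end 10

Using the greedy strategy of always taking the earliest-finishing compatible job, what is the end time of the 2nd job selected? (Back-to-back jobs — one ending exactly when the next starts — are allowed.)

12

By end time: (1,7), (5,9), (4,10), (10,12), (11,13), (13,14), (14,16), (15,21), (21,24), (25,26).
Pick (1,7); next start ≥ 7 → (10,12); next start ≥ 12 → (13,14); next start ≥ 14 → (14,16); next start ≥ 16 → (21,24); next start ≥ 24 → (25,26).
Selected: (1,7) (10,12) (13,14) (14,16) (21,24) (25,26)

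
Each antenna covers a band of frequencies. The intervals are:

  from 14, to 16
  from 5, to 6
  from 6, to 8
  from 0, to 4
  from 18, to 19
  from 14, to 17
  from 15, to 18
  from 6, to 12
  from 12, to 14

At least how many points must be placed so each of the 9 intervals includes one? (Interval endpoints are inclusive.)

Sorted: [0,4] [5,6] [6,8] [6,12] [12,14] [14,16] [14,17] [15,18] [18,19]
{[0,4]} hit by 4; {[5,6],[6,8],[6,12]} hit by 6; {[12,14],[14,16],[14,17]} hit by 14; {[15,18],[18,19]} hit by 18.
Points: 4, 6, 14, 18 (4 total).

4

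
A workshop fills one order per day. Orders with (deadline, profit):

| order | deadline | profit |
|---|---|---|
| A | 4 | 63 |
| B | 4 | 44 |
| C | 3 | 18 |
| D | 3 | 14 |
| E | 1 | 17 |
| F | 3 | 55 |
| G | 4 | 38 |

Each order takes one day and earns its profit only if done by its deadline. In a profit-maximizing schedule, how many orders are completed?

Profit order: A=63 F=55 B=44 G=38 C=18 E=17 D=14
Assign: A→slot 4, F→slot 3, B→slot 2, G→slot 1, C skipped, E skipped, D skipped.
Slots: [1:G] [2:B] [3:F] [4:A]
4 of 7 scheduled.

4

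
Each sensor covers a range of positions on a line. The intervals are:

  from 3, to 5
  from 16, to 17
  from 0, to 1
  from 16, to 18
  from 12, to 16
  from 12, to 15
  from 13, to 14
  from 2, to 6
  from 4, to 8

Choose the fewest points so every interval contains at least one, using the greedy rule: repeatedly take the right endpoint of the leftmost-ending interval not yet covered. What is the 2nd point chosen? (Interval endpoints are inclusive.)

5

By right end: [0,1]  [3,5]  [2,6]  [4,8]  [13,14]  [12,15]  [12,16]  [16,17]  [16,18]
[0,1] uncovered → point at 1; [3,5] uncovered → point at 5; [13,14] uncovered → point at 14; [16,17] uncovered → point at 17.
Points: 1, 5, 14, 17 (4 total).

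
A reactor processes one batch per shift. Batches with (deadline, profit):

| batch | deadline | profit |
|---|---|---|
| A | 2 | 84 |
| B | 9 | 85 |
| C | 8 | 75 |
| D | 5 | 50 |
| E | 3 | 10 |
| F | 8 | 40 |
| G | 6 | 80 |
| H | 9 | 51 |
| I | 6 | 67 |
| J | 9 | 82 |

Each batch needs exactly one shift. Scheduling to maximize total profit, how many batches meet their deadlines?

Take jobs in profit order; each goes to the latest open slot no later than its deadline.
By profit: B(d9,85), A(d2,84), J(d9,82), G(d6,80), C(d8,75), I(d6,67), H(d9,51), D(d5,50), F(d8,40), E(d3,10)
B→slot 9; A→slot 2; J→slot 8; G→slot 6; C→slot 7; I→slot 5; H→slot 4; D→slot 3; F→slot 1; E skipped.
9 of 10 scheduled.

9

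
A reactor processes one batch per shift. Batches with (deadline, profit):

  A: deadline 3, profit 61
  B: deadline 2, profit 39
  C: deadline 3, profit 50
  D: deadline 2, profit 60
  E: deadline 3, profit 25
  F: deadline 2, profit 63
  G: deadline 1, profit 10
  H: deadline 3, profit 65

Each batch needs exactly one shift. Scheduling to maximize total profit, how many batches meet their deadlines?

Profit order: H=65 F=63 A=61 D=60 C=50 B=39 E=25 G=10
Assign: H→slot 3, F→slot 2, A→slot 1, D skipped, C skipped, B skipped, E skipped, G skipped.
Slots: [1:A] [2:F] [3:H]
3 of 8 scheduled.

3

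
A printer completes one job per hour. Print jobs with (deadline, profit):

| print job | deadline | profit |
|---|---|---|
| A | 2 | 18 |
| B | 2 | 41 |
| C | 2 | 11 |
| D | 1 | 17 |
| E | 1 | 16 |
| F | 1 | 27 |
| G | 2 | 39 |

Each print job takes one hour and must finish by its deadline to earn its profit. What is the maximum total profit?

80

By profit: B(d2,41), G(d2,39), F(d1,27), A(d2,18), D(d1,17), E(d1,16), C(d2,11)
B→slot 2; G→slot 1; F skipped; A skipped; D skipped; E skipped; C skipped.
Profit = 39 + 41 = 80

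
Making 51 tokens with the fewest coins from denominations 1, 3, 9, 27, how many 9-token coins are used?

2

Greedy: take as many of the largest coin as possible, then repeat with the remainder.
51 = 1×27 + 2×9 + 2×3
Count of 9: 2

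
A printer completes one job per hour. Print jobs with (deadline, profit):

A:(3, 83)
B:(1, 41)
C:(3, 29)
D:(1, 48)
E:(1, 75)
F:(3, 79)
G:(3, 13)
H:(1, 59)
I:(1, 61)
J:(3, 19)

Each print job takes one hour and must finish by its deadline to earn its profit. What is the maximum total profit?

237

Sort by profit descending; place each in the latest free slot ≤ its deadline.
By profit: A(d3,83), F(d3,79), E(d1,75), I(d1,61), H(d1,59), D(d1,48), B(d1,41), C(d3,29), J(d3,19), G(d3,13)
A→slot 3; F→slot 2; E→slot 1; I skipped; H skipped; D skipped; B skipped; C skipped; J skipped; G skipped.
Profit = 75 + 79 + 83 = 237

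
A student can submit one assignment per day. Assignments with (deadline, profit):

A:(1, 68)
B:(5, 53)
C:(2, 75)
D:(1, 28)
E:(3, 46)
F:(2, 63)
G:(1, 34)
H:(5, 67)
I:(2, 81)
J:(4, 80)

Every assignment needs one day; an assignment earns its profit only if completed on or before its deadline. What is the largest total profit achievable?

356

By profit: I(d2,81), J(d4,80), C(d2,75), A(d1,68), H(d5,67), F(d2,63), B(d5,53), E(d3,46), G(d1,34), D(d1,28)
I→slot 2; J→slot 4; C→slot 1; A skipped; H→slot 5; F skipped; B→slot 3; E skipped; G skipped; D skipped.
Profit = 75 + 81 + 53 + 80 + 67 = 356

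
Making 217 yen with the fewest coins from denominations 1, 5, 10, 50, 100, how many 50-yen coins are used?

0

Greedy: take as many of the largest coin as possible, then repeat with the remainder.
217 − 2×100→17 − 1×10→7 − 1×5→2 − 2×1→0
Count of 50: 0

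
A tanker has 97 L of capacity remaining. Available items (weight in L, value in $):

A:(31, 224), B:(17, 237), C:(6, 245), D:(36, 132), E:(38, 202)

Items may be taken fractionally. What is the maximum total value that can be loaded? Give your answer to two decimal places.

926.33

Order: C (245/6=40.83) > B (237/17=13.94) > A (224/31=7.23) > E (202/38=5.32) > D (132/36=3.67)
Fill: take C (6 @ 245) → take B (17 @ 237) → take A (31 @ 224) → take E (38 @ 202) → take 5/36 of D → 18.33; 97/97 used.
Total value = 926.33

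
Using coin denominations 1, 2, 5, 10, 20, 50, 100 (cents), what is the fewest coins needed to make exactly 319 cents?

319 = 3×100 + 1×10 + 1×5 + 2×2
Total coins = 3 + 1 + 1 + 2 = 7

7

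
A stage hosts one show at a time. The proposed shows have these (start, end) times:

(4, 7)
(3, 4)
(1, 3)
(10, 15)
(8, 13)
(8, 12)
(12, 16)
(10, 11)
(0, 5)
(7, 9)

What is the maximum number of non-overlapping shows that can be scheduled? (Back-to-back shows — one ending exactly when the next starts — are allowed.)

Greedy by earliest finish: after sorting by end time, pick each interval compatible with the last pick.
Sorted by end: (1,3)  (3,4)  (0,5)  (4,7)  (7,9)  (10,11)  (8,12)  (8,13)  (10,15)  (12,16)
take (1,3); take (3,4); take (4,7); take (7,9); take (10,11); skip (8,12); take (12,16).
Selected 6 shows.

6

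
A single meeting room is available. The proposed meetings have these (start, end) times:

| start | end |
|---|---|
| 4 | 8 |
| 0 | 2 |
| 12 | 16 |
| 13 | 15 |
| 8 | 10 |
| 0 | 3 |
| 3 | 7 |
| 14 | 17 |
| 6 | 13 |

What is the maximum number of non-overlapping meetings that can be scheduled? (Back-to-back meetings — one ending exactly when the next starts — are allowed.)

Sorted by end: (0,2)  (0,3)  (3,7)  (4,8)  (8,10)  (6,13)  (13,15)  (12,16)  (14,17)
take (0,2); skip (0,3); take (3,7); take (8,10); take (13,15).
Selected 4 meetings.

4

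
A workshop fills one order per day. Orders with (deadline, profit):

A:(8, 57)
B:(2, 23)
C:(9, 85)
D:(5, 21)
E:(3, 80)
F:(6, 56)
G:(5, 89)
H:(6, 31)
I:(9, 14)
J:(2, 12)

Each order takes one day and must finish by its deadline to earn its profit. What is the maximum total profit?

Profit order: G=89 C=85 E=80 A=57 F=56 H=31 B=23 D=21 I=14 J=12
Assign: G→slot 5, C→slot 9, E→slot 3, A→slot 8, F→slot 6, H→slot 4, B→slot 2, D→slot 1, I→slot 7, J skipped.
Slots: [1:D] [2:B] [3:E] [4:H] [5:G] [6:F] [7:I] [8:A] [9:C]
Profit = 21 + 23 + 80 + 31 + 89 + 56 + 14 + 57 + 85 = 456

456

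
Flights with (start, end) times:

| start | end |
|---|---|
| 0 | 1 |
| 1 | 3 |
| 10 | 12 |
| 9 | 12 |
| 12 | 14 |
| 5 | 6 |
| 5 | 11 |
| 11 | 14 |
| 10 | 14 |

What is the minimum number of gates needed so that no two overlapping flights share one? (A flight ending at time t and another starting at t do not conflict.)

The answer is the maximum number of intervals overlapping at any instant.
Events (time:±→running): 0:+→1 1:-→0 1:+→1 3:-→0 5:+→1 5:+→2 6:-→1 9:+→2 10:+→3 10:+→4 … peak 4.

4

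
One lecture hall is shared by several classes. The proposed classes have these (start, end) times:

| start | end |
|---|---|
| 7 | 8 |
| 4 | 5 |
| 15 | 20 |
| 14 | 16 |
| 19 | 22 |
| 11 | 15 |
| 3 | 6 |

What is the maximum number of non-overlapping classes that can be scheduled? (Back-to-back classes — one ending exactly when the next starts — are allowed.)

4

Sorted by end: (4,5)  (3,6)  (7,8)  (11,15)  (14,16)  (15,20)  (19,22)
take (4,5); take (7,8); take (11,15); take (15,20).
Selected 4 classes.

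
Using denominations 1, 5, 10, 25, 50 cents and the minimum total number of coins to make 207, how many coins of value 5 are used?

1

207 = 4×50 + 1×5 + 2×1
Count of 5: 1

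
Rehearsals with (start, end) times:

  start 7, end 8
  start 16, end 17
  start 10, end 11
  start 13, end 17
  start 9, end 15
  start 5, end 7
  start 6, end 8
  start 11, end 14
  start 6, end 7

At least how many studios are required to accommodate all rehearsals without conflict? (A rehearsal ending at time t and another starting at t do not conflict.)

starts: [5, 6, 6, 7, 9, 10, 11, 13, 16]
ends:   [7, 7, 8, 8, 11, 14, 15, 17, 17]
s5→1 s6→2 s6→3  — peak 3.

3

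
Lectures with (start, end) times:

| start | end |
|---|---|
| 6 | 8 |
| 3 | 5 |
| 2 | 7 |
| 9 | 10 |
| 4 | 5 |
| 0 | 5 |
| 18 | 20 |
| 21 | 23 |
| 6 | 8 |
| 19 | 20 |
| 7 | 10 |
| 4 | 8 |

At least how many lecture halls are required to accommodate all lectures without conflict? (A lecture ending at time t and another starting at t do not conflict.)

5

Events (time:±→running): 0:+→1 2:+→2 3:+→3 4:+→4 4:+→5 … peak 5.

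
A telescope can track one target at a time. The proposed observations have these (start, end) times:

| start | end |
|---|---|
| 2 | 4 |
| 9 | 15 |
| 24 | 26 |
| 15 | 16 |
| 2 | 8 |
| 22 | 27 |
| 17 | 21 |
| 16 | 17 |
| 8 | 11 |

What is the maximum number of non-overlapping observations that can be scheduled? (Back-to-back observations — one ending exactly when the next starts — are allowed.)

6

Sort by end time and greedily take each interval whose start is ≥ the last chosen end.
By end time: (2,4), (2,8), (8,11), (9,15), (15,16), (16,17), (17,21), (24,26), (22,27).
Pick (2,4); next start ≥ 4 → (8,11); next start ≥ 11 → (15,16); next start ≥ 16 → (16,17); next start ≥ 17 → (17,21); next start ≥ 21 → (24,26).
Selected 6 observations.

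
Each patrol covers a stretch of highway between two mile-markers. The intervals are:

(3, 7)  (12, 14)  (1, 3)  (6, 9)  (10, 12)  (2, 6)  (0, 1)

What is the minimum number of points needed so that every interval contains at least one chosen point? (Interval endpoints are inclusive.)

Sort by right endpoint; whenever an interval is uncovered, place a point at its right end.
Sorted: [0,1] [1,3] [2,6] [3,7] [6,9] [10,12] [12,14]
{[0,1],[1,3]} hit by 1; {[2,6],[3,7],[6,9]} hit by 6; {[10,12],[12,14]} hit by 12.
Points: 1, 6, 12 (3 total).

3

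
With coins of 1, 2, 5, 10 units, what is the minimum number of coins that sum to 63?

63 = 6×10 + 1×2 + 1×1
Total coins = 6 + 1 + 1 = 8

8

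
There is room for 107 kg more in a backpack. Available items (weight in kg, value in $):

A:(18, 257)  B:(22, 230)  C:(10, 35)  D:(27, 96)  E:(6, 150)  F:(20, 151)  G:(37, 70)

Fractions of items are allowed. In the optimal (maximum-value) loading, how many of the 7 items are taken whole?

Order: E (150/6=25.00) > A (257/18=14.28) > B (230/22=10.45) > F (151/20=7.55) > D (96/27=3.56) > C (35/10=3.50) > G (70/37=1.89)
Fill: take E (6 @ 150) → take A (18 @ 257) → take B (22 @ 230) → take F (20 @ 151) → take D (27 @ 96) → take C (10 @ 35) → take 4/37 of G → 7.57; 107/107 used.
6 item(s) taken whole; one partial (take 4/37 of G).

6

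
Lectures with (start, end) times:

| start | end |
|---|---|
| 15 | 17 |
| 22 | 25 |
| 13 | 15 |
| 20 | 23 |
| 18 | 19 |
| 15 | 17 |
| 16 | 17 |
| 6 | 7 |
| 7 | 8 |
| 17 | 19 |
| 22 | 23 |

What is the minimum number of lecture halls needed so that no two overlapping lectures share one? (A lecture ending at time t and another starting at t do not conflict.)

Count concurrent intervals with a sweep; the peak is the room count.
Events (time:±→running): 6:+→1 7:-→0 7:+→1 8:-→0 13:+→1 15:-→0 15:+→1 15:+→2 16:+→3 … peak 3.

3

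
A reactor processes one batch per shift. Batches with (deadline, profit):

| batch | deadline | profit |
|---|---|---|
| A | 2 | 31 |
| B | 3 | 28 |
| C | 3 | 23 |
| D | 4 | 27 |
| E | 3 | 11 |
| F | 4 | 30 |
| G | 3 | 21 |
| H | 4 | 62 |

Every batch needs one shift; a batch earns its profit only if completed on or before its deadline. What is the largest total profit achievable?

Sort by profit descending; place each in the latest free slot ≤ its deadline.
By profit: H(d4,62), A(d2,31), F(d4,30), B(d3,28), D(d4,27), C(d3,23), G(d3,21), E(d3,11)
H→slot 4; A→slot 2; F→slot 3; B→slot 1; D skipped; C skipped; G skipped; E skipped.
Profit = 28 + 31 + 30 + 62 = 151

151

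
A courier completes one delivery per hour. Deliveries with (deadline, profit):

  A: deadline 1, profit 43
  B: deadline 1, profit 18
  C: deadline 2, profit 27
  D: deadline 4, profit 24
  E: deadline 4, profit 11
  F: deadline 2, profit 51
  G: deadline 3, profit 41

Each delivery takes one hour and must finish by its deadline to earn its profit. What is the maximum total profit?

Sort by profit descending; place each in the latest free slot ≤ its deadline.
By profit: F(d2,51), A(d1,43), G(d3,41), C(d2,27), D(d4,24), B(d1,18), E(d4,11)
F→slot 2; A→slot 1; G→slot 3; C skipped; D→slot 4; B skipped; E skipped.
Profit = 43 + 51 + 41 + 24 = 159

159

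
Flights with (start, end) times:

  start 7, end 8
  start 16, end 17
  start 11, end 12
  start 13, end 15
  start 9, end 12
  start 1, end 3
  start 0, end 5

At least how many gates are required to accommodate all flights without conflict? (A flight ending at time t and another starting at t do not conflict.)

2

The answer is the maximum number of intervals overlapping at any instant.
Events (time:±→running): 0:+→1 1:+→2 … peak 2.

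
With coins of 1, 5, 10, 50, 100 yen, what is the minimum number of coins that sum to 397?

397 = 3×100 + 1×50 + 4×10 + 1×5 + 2×1
Total coins = 3 + 1 + 4 + 1 + 2 = 11

11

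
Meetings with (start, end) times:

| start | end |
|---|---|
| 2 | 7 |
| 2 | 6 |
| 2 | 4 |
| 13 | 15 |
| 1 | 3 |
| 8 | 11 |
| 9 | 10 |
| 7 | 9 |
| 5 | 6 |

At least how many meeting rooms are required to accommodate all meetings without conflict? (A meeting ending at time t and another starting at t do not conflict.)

starts: [1, 2, 2, 2, 5, 7, 8, 9, 13]
ends:   [3, 4, 6, 6, 7, 9, 10, 11, 15]
s1→1 s2→2 s2→3 s2→4  — peak 4.

4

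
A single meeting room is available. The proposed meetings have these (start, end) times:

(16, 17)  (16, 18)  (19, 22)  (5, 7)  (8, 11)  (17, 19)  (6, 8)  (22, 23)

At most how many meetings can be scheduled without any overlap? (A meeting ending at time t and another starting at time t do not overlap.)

Greedy by earliest finish: after sorting by end time, pick each interval compatible with the last pick.
Sorted by end: (5,7)  (6,8)  (8,11)  (16,17)  (16,18)  (17,19)  (19,22)  (22,23)
take (5,7); take (8,11); take (16,17); take (17,19); take (19,22); take (22,23).
Selected 6 meetings.

6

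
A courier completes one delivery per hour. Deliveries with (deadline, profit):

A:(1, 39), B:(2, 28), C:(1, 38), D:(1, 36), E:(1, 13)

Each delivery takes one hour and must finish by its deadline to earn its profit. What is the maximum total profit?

Sort by profit descending; place each in the latest free slot ≤ its deadline.
Profit order: A=39 C=38 D=36 B=28 E=13
Assign: A→slot 1, C skipped, D skipped, B→slot 2, E skipped.
Slots: [1:A] [2:B]
Profit = 39 + 28 = 67

67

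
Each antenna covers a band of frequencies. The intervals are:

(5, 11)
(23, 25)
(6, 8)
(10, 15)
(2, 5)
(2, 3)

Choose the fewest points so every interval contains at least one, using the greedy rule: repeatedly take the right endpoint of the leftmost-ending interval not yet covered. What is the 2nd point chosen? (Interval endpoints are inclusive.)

Sort by right endpoint; whenever an interval is uncovered, place a point at its right end.
Sorted: [2,3] [2,5] [6,8] [5,11] [10,15] [23,25]
{[2,3],[2,5]} hit by 3; {[6,8],[5,11]} hit by 8; {[10,15]} hit by 15; {[23,25]} hit by 25.
Points: 3, 8, 15, 25 (4 total).

8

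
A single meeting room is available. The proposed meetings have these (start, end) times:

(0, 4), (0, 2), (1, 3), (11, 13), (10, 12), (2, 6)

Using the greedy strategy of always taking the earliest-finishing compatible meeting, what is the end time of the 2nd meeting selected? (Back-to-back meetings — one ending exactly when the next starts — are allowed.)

Sorted by end: (0,2)  (1,3)  (0,4)  (2,6)  (10,12)  (11,13)
take (0,2); take (2,6); take (10,12); skip (11,13).
Selected: (0,2) (2,6) (10,12)

6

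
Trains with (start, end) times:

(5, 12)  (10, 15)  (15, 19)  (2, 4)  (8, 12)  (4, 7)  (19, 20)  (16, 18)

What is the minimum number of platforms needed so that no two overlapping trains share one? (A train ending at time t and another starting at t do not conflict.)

Count concurrent intervals with a sweep; the peak is the room count.
starts: [2, 4, 5, 8, 10, 15, 16, 19]
ends:   [4, 7, 12, 12, 15, 18, 19, 20]
s2→1 e4→0 s4→1 s5→2 e7→1 s8→2 s10→3  — peak 3.

3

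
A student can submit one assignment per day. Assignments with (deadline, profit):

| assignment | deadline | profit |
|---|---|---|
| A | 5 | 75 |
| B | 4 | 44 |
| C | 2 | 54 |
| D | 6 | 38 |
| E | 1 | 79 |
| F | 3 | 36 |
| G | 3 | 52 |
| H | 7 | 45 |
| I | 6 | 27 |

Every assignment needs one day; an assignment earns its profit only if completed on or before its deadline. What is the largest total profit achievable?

Sort by profit descending; place each in the latest free slot ≤ its deadline.
By profit: E(d1,79), A(d5,75), C(d2,54), G(d3,52), H(d7,45), B(d4,44), D(d6,38), F(d3,36), I(d6,27)
E→slot 1; A→slot 5; C→slot 2; G→slot 3; H→slot 7; B→slot 4; D→slot 6; F skipped; I skipped.
Profit = 79 + 54 + 52 + 44 + 75 + 38 + 45 = 387

387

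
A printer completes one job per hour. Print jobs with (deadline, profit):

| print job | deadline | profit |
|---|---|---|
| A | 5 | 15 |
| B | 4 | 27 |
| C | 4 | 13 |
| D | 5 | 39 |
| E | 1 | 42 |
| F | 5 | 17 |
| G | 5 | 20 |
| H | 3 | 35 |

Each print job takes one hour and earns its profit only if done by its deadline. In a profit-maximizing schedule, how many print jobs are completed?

5

Sort by profit descending; place each in the latest free slot ≤ its deadline.
Profit order: E=42 D=39 H=35 B=27 G=20 F=17 A=15 C=13
Assign: E→slot 1, D→slot 5, H→slot 3, B→slot 4, G→slot 2, F skipped, A skipped, C skipped.
Slots: [1:E] [2:G] [3:H] [4:B] [5:D]
5 of 8 scheduled.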